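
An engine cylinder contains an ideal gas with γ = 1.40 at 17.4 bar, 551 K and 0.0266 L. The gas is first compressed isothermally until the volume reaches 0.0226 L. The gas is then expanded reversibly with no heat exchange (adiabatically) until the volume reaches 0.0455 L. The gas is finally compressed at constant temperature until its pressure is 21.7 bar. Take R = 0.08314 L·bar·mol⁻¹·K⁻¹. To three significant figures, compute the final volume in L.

Isothermal, so P V is constant: T₂ = T₁; P₂ = P₁·(V₁/V₂) = 20.48 bar.
Adiabatic (γ = 1.40), T V^(γ−1) and P V^γ constant: T₃ = T₂·(V₂/V₃)^(γ−1) = 416.5 K; P₃ = P₂·(V₂/V₃)^γ = 7.689 bar.
T constant ⇒ Boyle's law P V = const: T₄ = T₃; V₄ = V₃·(P₃/P₄) = 0.01612 L.

V₄ ≈ 0.0161 L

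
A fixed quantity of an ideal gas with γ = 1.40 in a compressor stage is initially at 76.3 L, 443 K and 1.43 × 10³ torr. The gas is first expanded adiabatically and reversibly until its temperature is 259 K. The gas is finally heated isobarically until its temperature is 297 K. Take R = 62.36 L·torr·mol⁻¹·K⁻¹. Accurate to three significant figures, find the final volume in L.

Adiabatic (γ = 1.40), T V^(γ−1) and P V^γ constant: P₂ = P₁·(T₂/T₁)^(γ/(γ−1)) = 218.5 torr; V₂ = V₁·(T₁/T₂)^(1/(γ−1)) = 291.9 L.
Isobaric, so V/T is constant: P₃ = P₂; V₃ = V₂·(T₃/T₂) = 334.8 L.

V₃ ≈ 335 L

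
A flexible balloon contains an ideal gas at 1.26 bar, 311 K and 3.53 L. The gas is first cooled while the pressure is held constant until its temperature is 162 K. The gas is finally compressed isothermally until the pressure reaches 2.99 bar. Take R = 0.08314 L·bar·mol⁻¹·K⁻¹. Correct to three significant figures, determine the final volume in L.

V₃ ≈ 0.775 L

P constant ⇒ V ∝ T: P₂ = P₁; V₂ = V₁·(T₂/T₁) = 1.839 L.
Isothermal, so P V is constant: T₃ = T₂; V₃ = V₂·(P₂/P₃) = 0.7749 L.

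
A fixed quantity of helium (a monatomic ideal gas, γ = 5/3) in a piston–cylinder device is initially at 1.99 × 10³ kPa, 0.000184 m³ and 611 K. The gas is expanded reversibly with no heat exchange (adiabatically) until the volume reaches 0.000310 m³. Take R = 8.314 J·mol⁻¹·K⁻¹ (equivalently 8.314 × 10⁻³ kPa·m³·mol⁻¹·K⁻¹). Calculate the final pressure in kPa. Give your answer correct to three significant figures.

Adiabatic (γ = 5/3), T V^(γ−1) and P V^γ constant: T₂ = T₁·(V₁/V₂)^(γ−1) = 431.5 K; P₂ = P₁·(V₁/V₂)^γ = 834.2 kPa.

P₂ ≈ 834 kPa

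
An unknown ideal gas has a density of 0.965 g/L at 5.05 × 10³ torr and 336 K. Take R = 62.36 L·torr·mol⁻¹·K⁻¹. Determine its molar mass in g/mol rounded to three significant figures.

ρ = PM/(RT) ⇒ M = ρRT/P = (0.965 × 62.36 × 336.0) / 5.05e+03

M ≈ 4.00 g/mol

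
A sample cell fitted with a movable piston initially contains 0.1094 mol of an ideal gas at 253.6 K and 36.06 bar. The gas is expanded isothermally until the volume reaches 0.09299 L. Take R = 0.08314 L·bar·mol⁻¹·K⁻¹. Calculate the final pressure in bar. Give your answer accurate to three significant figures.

From PV = nRT: V₁ = nRT₁/P₁ = 0.06397 L.
Isothermal, so P V is constant: T₂ = T₁; P₂ = P₁·(V₁/V₂) = 24.81 bar.

P₂ ≈ 24.8 bar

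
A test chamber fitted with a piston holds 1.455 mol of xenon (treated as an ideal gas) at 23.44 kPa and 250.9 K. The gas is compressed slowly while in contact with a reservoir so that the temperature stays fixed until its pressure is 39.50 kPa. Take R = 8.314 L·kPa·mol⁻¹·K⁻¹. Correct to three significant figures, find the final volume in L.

From PV = nRT: V₁ = nRT₁/P₁ = 129.5 L.
T constant ⇒ Boyle's law P V = const: T₂ = T₁; V₂ = V₁·(P₁/P₂) = 76.84 L.

V₂ ≈ 76.8 L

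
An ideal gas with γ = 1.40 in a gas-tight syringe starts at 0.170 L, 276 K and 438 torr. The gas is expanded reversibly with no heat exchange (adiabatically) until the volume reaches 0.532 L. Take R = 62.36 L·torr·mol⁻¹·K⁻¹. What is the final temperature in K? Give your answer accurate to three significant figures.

Reversible adiabatic, γ = 1.40: T₂ = T₁·(V₁/V₂)^(γ−1) = 174.9 K; P₂ = P₁·(V₁/V₂)^γ = 88.68 torr.

T₂ ≈ 175 K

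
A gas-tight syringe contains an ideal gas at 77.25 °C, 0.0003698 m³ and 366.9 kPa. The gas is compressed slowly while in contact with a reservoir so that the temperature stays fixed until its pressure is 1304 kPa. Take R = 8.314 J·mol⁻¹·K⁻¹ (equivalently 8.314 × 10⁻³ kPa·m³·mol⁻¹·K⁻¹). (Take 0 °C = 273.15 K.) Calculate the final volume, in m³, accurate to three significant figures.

Convert: T₁ = 350.4 K.
T constant ⇒ Boyle's law P V = const: T₂ = T₁; V₂ = V₁·(P₁/P₂) = 0.0001040 m³.

V₂ ≈ 0.000104 m³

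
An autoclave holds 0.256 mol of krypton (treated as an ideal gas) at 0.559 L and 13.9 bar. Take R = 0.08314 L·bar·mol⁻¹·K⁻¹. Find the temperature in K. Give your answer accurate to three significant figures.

T ≈ 365 K

PV = nRT ⇒ T = PV/(nR) = (13.9 × 0.559) / (0.256 × 0.08314)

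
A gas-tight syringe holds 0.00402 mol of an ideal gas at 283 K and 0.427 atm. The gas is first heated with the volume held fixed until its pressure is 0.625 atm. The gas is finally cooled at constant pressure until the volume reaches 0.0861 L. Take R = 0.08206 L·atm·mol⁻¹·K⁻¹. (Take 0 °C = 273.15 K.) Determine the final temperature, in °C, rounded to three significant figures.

From PV = nRT: V₁ = nRT₁/P₁ = 0.2186 L.
V constant ⇒ P ∝ T: V₂ = V₁; T₂ = T₁·(P₂/P₁) = 414.2 K.
P constant ⇒ V ∝ T: P₃ = P₂; T₃ = T₂·(V₃/V₂) = 163.1 K.

T₃ ≈ -110 °C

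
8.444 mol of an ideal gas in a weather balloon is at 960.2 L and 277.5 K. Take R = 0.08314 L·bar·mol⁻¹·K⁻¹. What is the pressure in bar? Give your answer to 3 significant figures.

PV = nRT ⇒ P = nRT/V = (8.444 × 0.08314 × 277.5) / 960.2

P ≈ 0.203 bar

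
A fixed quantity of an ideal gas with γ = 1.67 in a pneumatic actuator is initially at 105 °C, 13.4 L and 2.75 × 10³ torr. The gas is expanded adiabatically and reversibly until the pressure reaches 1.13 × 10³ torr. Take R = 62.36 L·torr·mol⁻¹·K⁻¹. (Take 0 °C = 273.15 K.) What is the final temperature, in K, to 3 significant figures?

T₂ ≈ 265 K

Convert: T₁ = 378.1 K.
Adiabatic (γ = 1.67), T V^(γ−1) and P V^γ constant: T₂ = T₁·(P₂/P₁)^((γ−1)/γ) = 264.7 K; V₂ = V₁·(P₁/P₂)^(1/γ) = 22.82 L.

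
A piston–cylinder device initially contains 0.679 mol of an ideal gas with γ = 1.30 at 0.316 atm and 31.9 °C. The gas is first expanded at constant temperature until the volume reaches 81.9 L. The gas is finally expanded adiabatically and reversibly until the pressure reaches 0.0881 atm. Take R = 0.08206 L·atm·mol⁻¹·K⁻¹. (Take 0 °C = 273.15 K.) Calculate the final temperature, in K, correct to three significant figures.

T₃ ≈ 250 K

Convert: T₁ = 305.0 K.
From PV = nRT: V₁ = nRT₁/P₁ = 53.79 L.
T constant ⇒ Boyle's law P V = const: T₂ = T₁; P₂ = P₁·(V₁/V₂) = 0.2075 atm.
Reversible adiabatic, γ = 1.30: T₃ = T₂·(P₃/P₂)^((γ−1)/γ) = 250.3 K; V₃ = V₂·(P₂/P₃)^(1/γ) = 158.3 L.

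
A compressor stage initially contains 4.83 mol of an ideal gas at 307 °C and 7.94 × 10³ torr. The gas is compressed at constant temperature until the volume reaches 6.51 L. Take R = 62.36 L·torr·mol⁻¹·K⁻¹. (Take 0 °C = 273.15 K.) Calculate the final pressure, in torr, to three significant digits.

Convert: T₁ = 580.1 K.
From PV = nRT: V₁ = nRT₁/P₁ = 22.01 L.
T constant ⇒ Boyle's law P V = const: T₂ = T₁; P₂ = P₁·(V₁/V₂) = 2.684e+04 torr.

P₂ ≈ 2.68e+04 torr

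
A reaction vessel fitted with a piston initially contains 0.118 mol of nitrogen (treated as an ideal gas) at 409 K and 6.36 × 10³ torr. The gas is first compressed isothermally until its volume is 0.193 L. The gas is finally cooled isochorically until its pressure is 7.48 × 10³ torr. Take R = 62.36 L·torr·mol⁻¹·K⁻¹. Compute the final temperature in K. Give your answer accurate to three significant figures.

T₃ ≈ 196 K

From PV = nRT: V₁ = nRT₁/P₁ = 0.4732 L.
T constant ⇒ Boyle's law P V = const: T₂ = T₁; P₂ = P₁·(V₁/V₂) = 1.559e+04 torr.
Isochoric, so P/T is constant: V₃ = V₂; T₃ = T₂·(P₃/P₂) = 196.2 K.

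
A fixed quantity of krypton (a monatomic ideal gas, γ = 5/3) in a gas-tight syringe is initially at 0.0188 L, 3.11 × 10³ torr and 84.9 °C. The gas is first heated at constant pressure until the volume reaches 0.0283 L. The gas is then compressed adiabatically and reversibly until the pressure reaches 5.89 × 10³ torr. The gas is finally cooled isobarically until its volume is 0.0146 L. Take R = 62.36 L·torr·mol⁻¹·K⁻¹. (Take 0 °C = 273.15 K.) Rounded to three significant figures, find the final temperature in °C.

T₄ ≈ 253 °C

Convert: T₁ = 358.0 K.
Isobaric, so V/T is constant: P₂ = P₁; T₂ = T₁·(V₂/V₁) = 539.0 K.
Reversible adiabatic, γ = 5/3: T₃ = T₂·(P₃/P₂)^((γ−1)/γ) = 695.8 K; V₃ = V₂·(P₂/P₃)^(1/γ) = 0.01929 L.
Isobaric, so V/T is constant: P₄ = P₃; T₄ = T₃·(V₄/V₃) = 526.6 K.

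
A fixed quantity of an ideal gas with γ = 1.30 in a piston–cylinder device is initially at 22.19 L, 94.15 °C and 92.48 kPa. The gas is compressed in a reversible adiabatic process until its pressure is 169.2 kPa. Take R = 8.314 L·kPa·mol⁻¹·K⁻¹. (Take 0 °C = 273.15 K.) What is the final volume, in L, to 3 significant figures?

Convert: T₁ = 367.3 K.
Adiabatic (γ = 1.30), T V^(γ−1) and P V^γ constant: T₂ = T₁·(P₂/P₁)^((γ−1)/γ) = 422.2 K; V₂ = V₁·(P₁/P₂)^(1/γ) = 13.94 L.

V₂ ≈ 13.9 L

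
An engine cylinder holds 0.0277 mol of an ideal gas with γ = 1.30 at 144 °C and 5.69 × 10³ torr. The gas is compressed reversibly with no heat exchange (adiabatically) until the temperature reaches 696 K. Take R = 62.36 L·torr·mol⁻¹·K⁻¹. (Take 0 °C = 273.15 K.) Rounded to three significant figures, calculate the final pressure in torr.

P₂ ≈ 5.23e+04 torr

Convert: T₁ = 417.1 K.
From PV = nRT: V₁ = nRT₁/P₁ = 0.1266 L.
Adiabatic (γ = 1.30), T V^(γ−1) and P V^γ constant: P₂ = P₁·(T₂/T₁)^(γ/(γ−1)) = 5.230e+04 torr; V₂ = V₁·(T₁/T₂)^(1/(γ−1)) = 0.02299 L.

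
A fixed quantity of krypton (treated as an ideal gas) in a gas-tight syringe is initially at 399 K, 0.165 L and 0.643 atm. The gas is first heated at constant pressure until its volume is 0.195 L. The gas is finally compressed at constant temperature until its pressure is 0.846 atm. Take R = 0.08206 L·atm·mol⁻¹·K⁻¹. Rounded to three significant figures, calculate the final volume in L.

V₃ ≈ 0.148 L

Isobaric, so V/T is constant: P₂ = P₁; T₂ = T₁·(V₂/V₁) = 471.5 K.
Isothermal, so P V is constant: T₃ = T₂; V₃ = V₂·(P₂/P₃) = 0.1482 L.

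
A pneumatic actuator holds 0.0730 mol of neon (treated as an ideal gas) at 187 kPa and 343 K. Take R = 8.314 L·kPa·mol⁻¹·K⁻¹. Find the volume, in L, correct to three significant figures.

PV = nRT ⇒ V = nRT/P = (0.0730 × 8.314 × 343) / 187

V ≈ 1.11 L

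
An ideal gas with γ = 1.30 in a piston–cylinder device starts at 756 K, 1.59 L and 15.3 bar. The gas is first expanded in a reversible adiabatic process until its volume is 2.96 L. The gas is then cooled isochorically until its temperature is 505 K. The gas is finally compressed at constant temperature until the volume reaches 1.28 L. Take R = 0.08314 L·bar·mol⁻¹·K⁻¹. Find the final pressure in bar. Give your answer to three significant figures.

Reversible adiabatic, γ = 1.30: T₂ = T₁·(V₁/V₂)^(γ−1) = 627.4 K; P₂ = P₁·(V₁/V₂)^γ = 6.821 bar.
V constant ⇒ P ∝ T: V₃ = V₂; P₃ = P₂·(T₃/T₂) = 5.490 bar.
T constant ⇒ Boyle's law P V = const: T₄ = T₃; P₄ = P₃·(V₃/V₄) = 12.70 bar.

P₄ ≈ 12.7 bar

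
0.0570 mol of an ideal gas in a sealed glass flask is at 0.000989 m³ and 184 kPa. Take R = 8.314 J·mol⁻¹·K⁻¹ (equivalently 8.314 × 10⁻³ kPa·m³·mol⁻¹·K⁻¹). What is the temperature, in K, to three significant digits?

T ≈ 384 K

PV = nRT ⇒ T = PV/(nR) = (184 × 0.000989) / (0.0570 × 8.314 × 10⁻³)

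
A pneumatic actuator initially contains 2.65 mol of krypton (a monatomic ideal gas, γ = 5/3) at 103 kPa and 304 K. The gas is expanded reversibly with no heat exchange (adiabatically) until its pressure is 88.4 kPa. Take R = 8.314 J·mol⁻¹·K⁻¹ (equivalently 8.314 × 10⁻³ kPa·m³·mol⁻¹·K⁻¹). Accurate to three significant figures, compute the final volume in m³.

From PV = nRT: V₁ = nRT₁/P₁ = 0.06503 m³.
Adiabatic (γ = 5/3), T V^(γ−1) and P V^γ constant: T₂ = T₁·(P₂/P₁)^((γ−1)/γ) = 286.0 K; V₂ = V₁·(P₁/P₂)^(1/γ) = 0.07127 m³.

V₂ ≈ 0.0713 m³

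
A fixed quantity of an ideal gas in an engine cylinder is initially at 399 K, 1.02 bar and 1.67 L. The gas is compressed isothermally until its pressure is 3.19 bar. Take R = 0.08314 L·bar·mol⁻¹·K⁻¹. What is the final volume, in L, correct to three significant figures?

V₂ ≈ 0.534 L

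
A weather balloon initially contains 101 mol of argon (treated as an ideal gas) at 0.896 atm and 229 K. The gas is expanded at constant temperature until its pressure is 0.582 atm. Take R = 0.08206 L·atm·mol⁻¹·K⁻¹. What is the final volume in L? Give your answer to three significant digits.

From PV = nRT: V₁ = nRT₁/P₁ = 2118 L.
Isothermal, so P V is constant: T₂ = T₁; V₂ = V₁·(P₁/P₂) = 3261 L.

V₂ ≈ 3.26e+03 L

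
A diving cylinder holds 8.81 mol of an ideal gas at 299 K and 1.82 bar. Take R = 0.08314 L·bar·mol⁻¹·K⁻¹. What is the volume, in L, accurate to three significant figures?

PV = nRT ⇒ V = nRT/P = (8.81 × 0.08314 × 299) / 1.82

V ≈ 120 L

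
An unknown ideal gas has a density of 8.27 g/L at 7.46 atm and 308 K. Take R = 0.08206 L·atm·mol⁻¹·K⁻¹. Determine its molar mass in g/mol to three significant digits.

M ≈ 28.0 g/mol

ρ = PM/(RT) ⇒ M = ρRT/P = (8.27 × 0.08206 × 308.0) / 7.46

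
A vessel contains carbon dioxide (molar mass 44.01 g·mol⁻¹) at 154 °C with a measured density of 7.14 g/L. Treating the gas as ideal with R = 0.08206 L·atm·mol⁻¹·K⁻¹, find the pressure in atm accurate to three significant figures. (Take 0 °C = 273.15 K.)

P ≈ 5.69 atm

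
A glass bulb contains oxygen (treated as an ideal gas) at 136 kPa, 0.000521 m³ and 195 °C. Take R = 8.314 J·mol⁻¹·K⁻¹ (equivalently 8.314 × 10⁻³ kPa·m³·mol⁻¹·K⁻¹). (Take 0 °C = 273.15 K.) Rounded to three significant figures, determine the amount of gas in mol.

Convert: T = 468.15 K.
PV = nRT ⇒ n = PV/(RT) = (136 × 0.000521) / (8.314 × 10⁻³ × 468.15)

n ≈ 0.0182 mol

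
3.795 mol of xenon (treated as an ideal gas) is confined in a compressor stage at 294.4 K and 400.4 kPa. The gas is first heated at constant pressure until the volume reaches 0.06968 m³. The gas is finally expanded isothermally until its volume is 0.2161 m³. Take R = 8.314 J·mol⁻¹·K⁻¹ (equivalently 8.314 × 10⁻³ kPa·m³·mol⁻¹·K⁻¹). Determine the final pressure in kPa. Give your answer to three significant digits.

P₃ ≈ 129 kPa

From PV = nRT: V₁ = nRT₁/P₁ = 0.02320 m³.
Isobaric, so V/T is constant: P₂ = P₁; T₂ = T₁·(V₂/V₁) = 884.3 K.
T constant ⇒ Boyle's law P V = const: T₃ = T₂; P₃ = P₂·(V₂/V₃) = 129.1 kPa.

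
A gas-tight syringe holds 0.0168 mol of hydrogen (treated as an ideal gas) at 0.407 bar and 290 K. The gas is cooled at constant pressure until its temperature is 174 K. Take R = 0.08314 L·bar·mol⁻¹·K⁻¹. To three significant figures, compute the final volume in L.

From PV = nRT: V₁ = nRT₁/P₁ = 0.9952 L.
P constant ⇒ V ∝ T: P₂ = P₁; V₂ = V₁·(T₂/T₁) = 0.5971 L.

V₂ ≈ 0.597 L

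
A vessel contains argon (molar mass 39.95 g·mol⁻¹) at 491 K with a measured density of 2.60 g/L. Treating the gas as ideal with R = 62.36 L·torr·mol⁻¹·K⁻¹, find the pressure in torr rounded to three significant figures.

P ≈ 1.99e+03 torr

ρ = PM/(RT) ⇒ P = ρRT/M = (2.60 × 62.36 × 491.0) / 39.95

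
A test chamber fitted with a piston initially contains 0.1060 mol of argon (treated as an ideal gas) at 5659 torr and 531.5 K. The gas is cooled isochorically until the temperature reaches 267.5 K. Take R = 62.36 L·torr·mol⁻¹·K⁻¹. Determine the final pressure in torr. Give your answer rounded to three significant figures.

P₂ ≈ 2.85e+03 torr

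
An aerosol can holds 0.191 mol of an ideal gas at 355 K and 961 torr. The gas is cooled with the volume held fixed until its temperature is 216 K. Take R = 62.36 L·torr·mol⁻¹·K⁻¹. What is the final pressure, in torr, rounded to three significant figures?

From PV = nRT: V₁ = nRT₁/P₁ = 4.400 L.
V constant ⇒ P ∝ T: V₂ = V₁; P₂ = P₁·(T₂/T₁) = 584.7 torr.

P₂ ≈ 585 torr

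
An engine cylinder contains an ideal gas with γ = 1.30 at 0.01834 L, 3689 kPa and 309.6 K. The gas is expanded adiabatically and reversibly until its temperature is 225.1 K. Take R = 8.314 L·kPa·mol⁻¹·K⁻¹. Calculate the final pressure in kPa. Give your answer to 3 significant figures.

P₂ ≈ 927 kPa

Reversible adiabatic, γ = 1.30: P₂ = P₁·(T₂/T₁)^(γ/(γ−1)) = 927.0 kPa; V₂ = V₁·(T₁/T₂)^(1/(γ−1)) = 0.05307 L.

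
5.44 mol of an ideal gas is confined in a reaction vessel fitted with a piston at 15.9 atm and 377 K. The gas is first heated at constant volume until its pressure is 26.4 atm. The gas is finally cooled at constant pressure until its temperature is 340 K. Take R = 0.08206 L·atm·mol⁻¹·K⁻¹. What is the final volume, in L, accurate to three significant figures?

From PV = nRT: V₁ = nRT₁/P₁ = 10.58 L.
Isochoric, so P/T is constant: V₂ = V₁; T₂ = T₁·(P₂/P₁) = 626.0 K.
P constant ⇒ V ∝ T: P₃ = P₂; V₃ = V₂·(T₃/T₂) = 5.749 L.

V₃ ≈ 5.75 L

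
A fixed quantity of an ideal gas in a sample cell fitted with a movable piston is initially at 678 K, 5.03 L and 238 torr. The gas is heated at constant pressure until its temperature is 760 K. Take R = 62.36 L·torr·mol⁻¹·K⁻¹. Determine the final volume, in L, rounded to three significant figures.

V₂ ≈ 5.64 L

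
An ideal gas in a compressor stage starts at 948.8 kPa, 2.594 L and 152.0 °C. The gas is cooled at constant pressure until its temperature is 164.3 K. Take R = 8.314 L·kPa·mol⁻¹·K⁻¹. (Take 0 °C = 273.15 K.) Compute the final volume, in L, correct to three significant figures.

V₂ ≈ 1.00 L

Convert: T₁ = 425.1 K.
Isobaric, so V/T is constant: P₂ = P₁; V₂ = V₁·(T₂/T₁) = 1.002 L.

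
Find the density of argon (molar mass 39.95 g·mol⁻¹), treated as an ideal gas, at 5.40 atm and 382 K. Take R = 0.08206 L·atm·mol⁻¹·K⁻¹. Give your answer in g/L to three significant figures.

ρ = PM/(RT) = (5.40 × 39.95) / (0.08206 × 382.0)

ρ ≈ 6.88 g/L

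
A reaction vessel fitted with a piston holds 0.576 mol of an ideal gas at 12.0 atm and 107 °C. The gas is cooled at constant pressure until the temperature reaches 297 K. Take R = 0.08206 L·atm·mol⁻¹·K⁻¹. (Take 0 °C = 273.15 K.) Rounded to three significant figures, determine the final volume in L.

Convert: T₁ = 380.1 K.
From PV = nRT: V₁ = nRT₁/P₁ = 1.497 L.
P constant ⇒ V ∝ T: P₂ = P₁; V₂ = V₁·(T₂/T₁) = 1.170 L.

V₂ ≈ 1.17 L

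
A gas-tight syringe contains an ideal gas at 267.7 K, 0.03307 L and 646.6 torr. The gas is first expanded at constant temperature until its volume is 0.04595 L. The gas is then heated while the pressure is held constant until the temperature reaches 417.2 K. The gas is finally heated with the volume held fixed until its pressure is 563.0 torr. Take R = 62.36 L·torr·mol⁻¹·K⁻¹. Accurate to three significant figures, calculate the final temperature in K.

T constant ⇒ Boyle's law P V = const: T₂ = T₁; P₂ = P₁·(V₁/V₂) = 465.4 torr.
P constant ⇒ V ∝ T: P₃ = P₂; V₃ = V₂·(T₃/T₂) = 0.07161 L.
Isochoric, so P/T is constant: V₄ = V₃; T₄ = T₃·(P₄/P₃) = 504.7 K.

T₄ ≈ 505 K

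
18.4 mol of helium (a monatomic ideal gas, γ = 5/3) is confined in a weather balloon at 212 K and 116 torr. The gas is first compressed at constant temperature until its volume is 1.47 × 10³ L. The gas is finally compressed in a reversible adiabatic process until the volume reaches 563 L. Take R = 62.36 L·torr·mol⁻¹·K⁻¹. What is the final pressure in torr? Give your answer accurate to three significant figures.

P₃ ≈ 819 torr

From PV = nRT: V₁ = nRT₁/P₁ = 2097 L.
Isothermal, so P V is constant: T₂ = T₁; P₂ = P₁·(V₁/V₂) = 165.5 torr.
Adiabatic (γ = 5/3), T V^(γ−1) and P V^γ constant: T₃ = T₂·(V₂/V₃)^(γ−1) = 402.0 K; P₃ = P₂·(V₂/V₃)^γ = 819.3 torr.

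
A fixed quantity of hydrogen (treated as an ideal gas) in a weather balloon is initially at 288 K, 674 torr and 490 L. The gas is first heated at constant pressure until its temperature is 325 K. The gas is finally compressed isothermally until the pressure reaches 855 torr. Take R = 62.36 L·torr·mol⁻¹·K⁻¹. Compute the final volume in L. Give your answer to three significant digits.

V₃ ≈ 436 L

P constant ⇒ V ∝ T: P₂ = P₁; V₂ = V₁·(T₂/T₁) = 553.0 L.
T constant ⇒ Boyle's law P V = const: T₃ = T₂; V₃ = V₂·(P₂/P₃) = 435.9 L.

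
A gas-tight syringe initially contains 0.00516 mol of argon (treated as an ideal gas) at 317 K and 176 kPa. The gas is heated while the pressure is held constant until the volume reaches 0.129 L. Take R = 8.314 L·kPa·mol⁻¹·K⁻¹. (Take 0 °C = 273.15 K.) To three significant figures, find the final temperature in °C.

From PV = nRT: V₁ = nRT₁/P₁ = 0.07727 L.
P constant ⇒ V ∝ T: P₂ = P₁; T₂ = T₁·(V₂/V₁) = 529.2 K.

T₂ ≈ 256 °C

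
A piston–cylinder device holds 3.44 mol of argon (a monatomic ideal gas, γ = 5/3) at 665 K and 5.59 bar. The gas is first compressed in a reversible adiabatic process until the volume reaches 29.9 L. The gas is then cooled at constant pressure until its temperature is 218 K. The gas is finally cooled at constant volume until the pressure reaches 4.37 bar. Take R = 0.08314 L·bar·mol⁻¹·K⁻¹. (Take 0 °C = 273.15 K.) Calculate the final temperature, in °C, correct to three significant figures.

T₄ ≈ -136 °C

From PV = nRT: V₁ = nRT₁/P₁ = 34.02 L.
Reversible adiabatic, γ = 5/3: T₂ = T₁·(V₁/V₂)^(γ−1) = 724.8 K; P₂ = P₁·(V₁/V₂)^γ = 6.933 bar.
Isobaric, so V/T is constant: P₃ = P₂; V₃ = V₂·(T₃/T₂) = 8.993 L.
V constant ⇒ P ∝ T: V₄ = V₃; T₄ = T₃·(P₄/P₃) = 137.4 K.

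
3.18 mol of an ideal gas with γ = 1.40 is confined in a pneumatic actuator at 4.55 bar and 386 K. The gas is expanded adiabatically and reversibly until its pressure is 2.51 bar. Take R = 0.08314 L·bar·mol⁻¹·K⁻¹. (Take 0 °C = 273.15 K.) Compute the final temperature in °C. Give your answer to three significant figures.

T₂ ≈ 52.5 °C

From PV = nRT: V₁ = nRT₁/P₁ = 22.43 L.
Adiabatic (γ = 1.40), T V^(γ−1) and P V^γ constant: T₂ = T₁·(P₂/P₁)^((γ−1)/γ) = 325.7 K; V₂ = V₁·(P₁/P₂)^(1/γ) = 34.30 L.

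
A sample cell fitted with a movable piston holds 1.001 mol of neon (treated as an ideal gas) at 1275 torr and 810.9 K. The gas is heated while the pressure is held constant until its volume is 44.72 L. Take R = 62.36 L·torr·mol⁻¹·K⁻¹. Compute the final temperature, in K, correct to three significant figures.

T₂ ≈ 913 K

From PV = nRT: V₁ = nRT₁/P₁ = 39.70 L.
Isobaric, so V/T is constant: P₂ = P₁; T₂ = T₁·(V₂/V₁) = 913.4 K.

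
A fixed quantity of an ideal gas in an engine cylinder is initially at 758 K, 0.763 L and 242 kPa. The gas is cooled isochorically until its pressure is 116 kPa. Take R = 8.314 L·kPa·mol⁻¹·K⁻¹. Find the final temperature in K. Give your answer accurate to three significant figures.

T₂ ≈ 363 K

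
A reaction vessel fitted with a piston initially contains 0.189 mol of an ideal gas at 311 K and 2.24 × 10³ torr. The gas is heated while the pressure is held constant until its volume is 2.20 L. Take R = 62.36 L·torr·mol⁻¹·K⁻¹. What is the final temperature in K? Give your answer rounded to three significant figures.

T₂ ≈ 418 K

From PV = nRT: V₁ = nRT₁/P₁ = 1.636 L.
P constant ⇒ V ∝ T: P₂ = P₁; T₂ = T₁·(V₂/V₁) = 418.1 K.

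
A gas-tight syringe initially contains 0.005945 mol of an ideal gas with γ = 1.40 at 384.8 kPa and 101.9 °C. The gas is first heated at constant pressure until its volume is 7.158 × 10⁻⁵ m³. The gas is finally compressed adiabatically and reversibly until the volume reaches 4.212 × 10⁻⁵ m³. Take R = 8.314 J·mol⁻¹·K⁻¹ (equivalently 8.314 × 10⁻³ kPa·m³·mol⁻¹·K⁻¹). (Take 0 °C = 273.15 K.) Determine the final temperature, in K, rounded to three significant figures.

T₃ ≈ 689 K

Convert: T₁ = 375.0 K.
From PV = nRT: V₁ = nRT₁/P₁ = 4.817e-05 m³.
P constant ⇒ V ∝ T: P₂ = P₁; T₂ = T₁·(V₂/V₁) = 557.3 K.
Adiabatic (γ = 1.40), T V^(γ−1) and P V^γ constant: T₃ = T₂·(V₂/V₃)^(γ−1) = 688.9 K; P₃ = P₂·(V₂/V₃)^γ = 808.5 kPa.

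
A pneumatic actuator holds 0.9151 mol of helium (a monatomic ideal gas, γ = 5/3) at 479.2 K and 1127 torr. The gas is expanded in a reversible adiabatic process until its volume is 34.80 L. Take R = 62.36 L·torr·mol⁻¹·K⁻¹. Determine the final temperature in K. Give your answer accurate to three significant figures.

T₂ ≈ 377 K

From PV = nRT: V₁ = nRT₁/P₁ = 24.26 L.
Adiabatic (γ = 5/3), T V^(γ−1) and P V^γ constant: T₂ = T₁·(V₁/V₂)^(γ−1) = 376.8 K; P₂ = P₁·(V₁/V₂)^γ = 617.9 torr.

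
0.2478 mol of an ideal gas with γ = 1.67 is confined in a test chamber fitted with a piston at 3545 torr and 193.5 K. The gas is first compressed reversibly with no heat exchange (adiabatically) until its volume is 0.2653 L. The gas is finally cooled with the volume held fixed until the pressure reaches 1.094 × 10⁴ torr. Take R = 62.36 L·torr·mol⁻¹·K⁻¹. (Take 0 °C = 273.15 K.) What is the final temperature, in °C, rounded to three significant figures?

T₃ ≈ -85.3 °C

From PV = nRT: V₁ = nRT₁/P₁ = 0.8435 L.
Reversible adiabatic, γ = 1.67: T₂ = T₁·(V₁/V₂)^(γ−1) = 420.0 K; P₂ = P₁·(V₁/V₂)^γ = 2.446e+04 torr.
Isochoric, so P/T is constant: V₃ = V₂; T₃ = T₂·(P₃/P₂) = 187.8 K.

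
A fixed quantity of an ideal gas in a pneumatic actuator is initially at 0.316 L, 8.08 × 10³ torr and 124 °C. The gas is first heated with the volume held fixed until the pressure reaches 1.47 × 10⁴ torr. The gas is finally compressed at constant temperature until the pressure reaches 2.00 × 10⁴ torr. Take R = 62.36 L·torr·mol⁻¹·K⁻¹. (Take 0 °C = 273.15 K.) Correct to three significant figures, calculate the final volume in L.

Convert: T₁ = 397.1 K.
Isochoric, so P/T is constant: V₂ = V₁; T₂ = T₁·(P₂/P₁) = 722.5 K.
Isothermal, so P V is constant: T₃ = T₂; V₃ = V₂·(P₂/P₃) = 0.2323 L.

V₃ ≈ 0.232 L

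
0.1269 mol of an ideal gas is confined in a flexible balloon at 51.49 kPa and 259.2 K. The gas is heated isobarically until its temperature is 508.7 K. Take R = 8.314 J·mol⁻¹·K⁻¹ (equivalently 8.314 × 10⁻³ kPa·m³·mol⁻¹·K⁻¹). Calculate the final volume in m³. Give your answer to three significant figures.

From PV = nRT: V₁ = nRT₁/P₁ = 0.005311 m³.
Isobaric, so V/T is constant: P₂ = P₁; V₂ = V₁·(T₂/T₁) = 0.01042 m³.

V₂ ≈ 0.0104 m³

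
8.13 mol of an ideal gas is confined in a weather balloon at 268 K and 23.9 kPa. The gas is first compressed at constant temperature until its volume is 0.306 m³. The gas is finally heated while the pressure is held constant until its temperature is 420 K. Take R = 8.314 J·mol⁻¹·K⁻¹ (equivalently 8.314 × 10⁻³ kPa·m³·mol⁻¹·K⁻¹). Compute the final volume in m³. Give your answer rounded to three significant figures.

From PV = nRT: V₁ = nRT₁/P₁ = 0.7579 m³.
T constant ⇒ Boyle's law P V = const: T₂ = T₁; P₂ = P₁·(V₁/V₂) = 59.20 kPa.
P constant ⇒ V ∝ T: P₃ = P₂; V₃ = V₂·(T₃/T₂) = 0.4796 m³.

V₃ ≈ 0.480 m³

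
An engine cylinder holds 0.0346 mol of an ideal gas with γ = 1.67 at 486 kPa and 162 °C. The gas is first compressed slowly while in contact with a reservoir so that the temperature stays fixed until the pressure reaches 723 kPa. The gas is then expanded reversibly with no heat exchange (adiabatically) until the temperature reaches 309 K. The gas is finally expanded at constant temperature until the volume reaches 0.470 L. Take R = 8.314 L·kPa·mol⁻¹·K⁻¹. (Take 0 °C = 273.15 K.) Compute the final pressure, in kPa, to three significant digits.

P₄ ≈ 189 kPa

Convert: T₁ = 435.1 K.
From PV = nRT: V₁ = nRT₁/P₁ = 0.2576 L.
T constant ⇒ Boyle's law P V = const: T₂ = T₁; V₂ = V₁·(P₁/P₂) = 0.1731 L.
Adiabatic (γ = 1.67), T V^(γ−1) and P V^γ constant: P₃ = P₂·(T₃/T₂)^(γ/(γ−1)) = 308.0 kPa; V₃ = V₂·(T₂/T₃)^(1/(γ−1)) = 0.2886 L.
T constant ⇒ Boyle's law P V = const: T₄ = T₃; P₄ = P₃·(V₃/V₄) = 189.1 kPa.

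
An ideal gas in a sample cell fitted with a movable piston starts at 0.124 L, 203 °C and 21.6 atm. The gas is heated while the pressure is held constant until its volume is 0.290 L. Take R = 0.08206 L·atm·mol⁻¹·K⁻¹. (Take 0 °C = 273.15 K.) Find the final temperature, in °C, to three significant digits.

Convert: T₁ = 476.1 K.
Isobaric, so V/T is constant: P₂ = P₁; T₂ = T₁·(V₂/V₁) = 1114 K.

T₂ ≈ 840 °C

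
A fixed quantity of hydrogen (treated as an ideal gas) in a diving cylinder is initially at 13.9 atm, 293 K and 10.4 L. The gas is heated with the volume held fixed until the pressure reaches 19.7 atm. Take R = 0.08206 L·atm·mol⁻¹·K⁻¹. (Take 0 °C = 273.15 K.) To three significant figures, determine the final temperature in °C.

V constant ⇒ P ∝ T: V₂ = V₁; T₂ = T₁·(P₂/P₁) = 415.3 K.

T₂ ≈ 142 °C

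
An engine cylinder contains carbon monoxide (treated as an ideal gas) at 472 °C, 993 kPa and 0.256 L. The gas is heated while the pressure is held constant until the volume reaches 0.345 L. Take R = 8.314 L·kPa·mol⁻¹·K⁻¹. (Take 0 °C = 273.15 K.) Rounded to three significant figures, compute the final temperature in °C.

T₂ ≈ 731 °C

Convert: T₁ = 745.1 K.
Isobaric, so V/T is constant: P₂ = P₁; T₂ = T₁·(V₂/V₁) = 1004 K.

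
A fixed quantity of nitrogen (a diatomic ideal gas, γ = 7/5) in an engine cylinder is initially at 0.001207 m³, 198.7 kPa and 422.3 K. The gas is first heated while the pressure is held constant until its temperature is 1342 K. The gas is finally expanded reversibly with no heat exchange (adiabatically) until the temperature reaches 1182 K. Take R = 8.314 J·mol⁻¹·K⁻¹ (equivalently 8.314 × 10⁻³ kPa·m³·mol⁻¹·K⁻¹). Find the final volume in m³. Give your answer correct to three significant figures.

V₃ ≈ 0.00527 m³

P constant ⇒ V ∝ T: P₂ = P₁; V₂ = V₁·(T₂/T₁) = 0.003836 m³.
Reversible adiabatic, γ = 7/5: P₃ = P₂·(T₃/T₂)^(γ/(γ−1)) = 127.4 kPa; V₃ = V₂·(T₂/T₃)^(1/(γ−1)) = 0.005268 m³.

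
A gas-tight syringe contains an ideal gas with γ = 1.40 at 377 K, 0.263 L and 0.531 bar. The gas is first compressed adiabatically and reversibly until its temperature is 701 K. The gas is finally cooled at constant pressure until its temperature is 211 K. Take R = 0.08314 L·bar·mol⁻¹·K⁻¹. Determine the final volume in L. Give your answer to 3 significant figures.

V₃ ≈ 0.0168 L

Reversible adiabatic, γ = 1.40: P₂ = P₁·(T₂/T₁)^(γ/(γ−1)) = 4.655 bar; V₂ = V₁·(T₁/T₂)^(1/(γ−1)) = 0.05578 L.
P constant ⇒ V ∝ T: P₃ = P₂; V₃ = V₂·(T₃/T₂) = 0.01679 L.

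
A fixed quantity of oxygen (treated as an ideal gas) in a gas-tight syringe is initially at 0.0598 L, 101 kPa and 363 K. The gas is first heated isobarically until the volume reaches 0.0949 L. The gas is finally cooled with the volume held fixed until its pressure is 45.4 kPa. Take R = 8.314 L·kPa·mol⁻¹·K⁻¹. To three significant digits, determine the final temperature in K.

T₃ ≈ 259 K

P constant ⇒ V ∝ T: P₂ = P₁; T₂ = T₁·(V₂/V₁) = 576.1 K.
Isochoric, so P/T is constant: V₃ = V₂; T₃ = T₂·(P₃/P₂) = 258.9 K.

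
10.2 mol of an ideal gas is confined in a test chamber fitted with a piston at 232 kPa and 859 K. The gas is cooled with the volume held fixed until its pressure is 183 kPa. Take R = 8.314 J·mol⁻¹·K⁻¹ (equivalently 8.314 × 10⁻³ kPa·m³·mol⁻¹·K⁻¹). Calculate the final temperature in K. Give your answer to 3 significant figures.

From PV = nRT: V₁ = nRT₁/P₁ = 0.3140 m³.
Isochoric, so P/T is constant: V₂ = V₁; T₂ = T₁·(P₂/P₁) = 677.6 K.

T₂ ≈ 678 K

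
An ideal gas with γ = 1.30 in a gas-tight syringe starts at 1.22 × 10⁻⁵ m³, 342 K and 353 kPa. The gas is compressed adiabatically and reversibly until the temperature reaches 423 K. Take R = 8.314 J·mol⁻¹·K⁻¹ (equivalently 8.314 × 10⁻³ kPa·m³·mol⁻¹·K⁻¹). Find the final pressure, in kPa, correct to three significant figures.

P₂ ≈ 887 kPa

Adiabatic (γ = 1.30), T V^(γ−1) and P V^γ constant: P₂ = P₁·(T₂/T₁)^(γ/(γ−1)) = 886.8 kPa; V₂ = V₁·(T₁/T₂)^(1/(γ−1)) = 6.007e-06 m³.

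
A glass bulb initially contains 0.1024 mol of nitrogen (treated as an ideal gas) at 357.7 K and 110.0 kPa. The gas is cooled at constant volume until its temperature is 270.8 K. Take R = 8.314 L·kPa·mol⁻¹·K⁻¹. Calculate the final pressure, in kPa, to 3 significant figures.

From PV = nRT: V₁ = nRT₁/P₁ = 2.768 L.
Isochoric, so P/T is constant: V₂ = V₁; P₂ = P₁·(T₂/T₁) = 83.28 kPa.

P₂ ≈ 83.3 kPa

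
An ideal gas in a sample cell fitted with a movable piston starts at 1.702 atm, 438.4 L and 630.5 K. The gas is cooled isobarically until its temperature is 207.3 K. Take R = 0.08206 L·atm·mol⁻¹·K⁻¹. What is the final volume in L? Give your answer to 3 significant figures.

V₂ ≈ 144 L

P constant ⇒ V ∝ T: P₂ = P₁; V₂ = V₁·(T₂/T₁) = 144.1 L.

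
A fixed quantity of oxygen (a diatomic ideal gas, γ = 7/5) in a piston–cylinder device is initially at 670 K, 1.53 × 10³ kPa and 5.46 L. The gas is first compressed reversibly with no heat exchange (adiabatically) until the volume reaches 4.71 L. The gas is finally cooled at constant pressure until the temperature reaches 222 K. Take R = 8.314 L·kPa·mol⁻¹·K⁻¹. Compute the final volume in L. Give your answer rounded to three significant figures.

Adiabatic (γ = 7/5), T V^(γ−1) and P V^γ constant: T₂ = T₁·(V₁/V₂)^(γ−1) = 710.8 K; P₂ = P₁·(V₁/V₂)^γ = 1882 kPa.
Isobaric, so V/T is constant: P₃ = P₂; V₃ = V₂·(T₃/T₂) = 1.471 L.

V₃ ≈ 1.47 L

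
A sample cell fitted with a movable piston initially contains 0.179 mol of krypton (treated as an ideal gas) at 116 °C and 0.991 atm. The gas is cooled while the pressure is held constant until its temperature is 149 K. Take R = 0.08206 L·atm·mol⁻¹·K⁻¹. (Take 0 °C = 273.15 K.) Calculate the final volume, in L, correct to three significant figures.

Convert: T₁ = 389.1 K.
From PV = nRT: V₁ = nRT₁/P₁ = 5.768 L.
P constant ⇒ V ∝ T: P₂ = P₁; V₂ = V₁·(T₂/T₁) = 2.208 L.

V₂ ≈ 2.21 L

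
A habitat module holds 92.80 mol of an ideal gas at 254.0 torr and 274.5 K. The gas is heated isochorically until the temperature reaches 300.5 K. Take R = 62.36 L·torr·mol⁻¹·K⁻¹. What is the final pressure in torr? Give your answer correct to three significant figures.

P₂ ≈ 278 torr

From PV = nRT: V₁ = nRT₁/P₁ = 6254 L.
V constant ⇒ P ∝ T: V₂ = V₁; P₂ = P₁·(T₂/T₁) = 278.1 torr.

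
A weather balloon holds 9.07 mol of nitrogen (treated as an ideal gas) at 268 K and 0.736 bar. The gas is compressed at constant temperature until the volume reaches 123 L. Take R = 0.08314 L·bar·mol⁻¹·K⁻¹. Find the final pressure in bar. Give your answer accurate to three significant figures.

P₂ ≈ 1.64 bar

From PV = nRT: V₁ = nRT₁/P₁ = 274.6 L.
T constant ⇒ Boyle's law P V = const: T₂ = T₁; P₂ = P₁·(V₁/V₂) = 1.643 bar.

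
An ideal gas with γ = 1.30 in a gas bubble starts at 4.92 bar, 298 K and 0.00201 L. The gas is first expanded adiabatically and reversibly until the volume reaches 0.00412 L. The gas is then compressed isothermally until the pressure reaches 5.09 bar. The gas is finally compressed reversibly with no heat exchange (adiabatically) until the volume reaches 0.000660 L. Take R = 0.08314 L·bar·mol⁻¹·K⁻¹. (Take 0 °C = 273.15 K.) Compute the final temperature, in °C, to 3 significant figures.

T₄ ≈ 38.3 °C

Adiabatic (γ = 1.30), T V^(γ−1) and P V^γ constant: T₂ = T₁·(V₁/V₂)^(γ−1) = 240.3 K; P₂ = P₁·(V₁/V₂)^γ = 1.935 bar.
T constant ⇒ Boyle's law P V = const: T₃ = T₂; V₃ = V₂·(P₂/P₃) = 0.001567 L.
Reversible adiabatic, γ = 1.30: T₄ = T₃·(V₃/V₄)^(γ−1) = 311.4 K; P₄ = P₃·(V₃/V₄)^γ = 15.66 bar.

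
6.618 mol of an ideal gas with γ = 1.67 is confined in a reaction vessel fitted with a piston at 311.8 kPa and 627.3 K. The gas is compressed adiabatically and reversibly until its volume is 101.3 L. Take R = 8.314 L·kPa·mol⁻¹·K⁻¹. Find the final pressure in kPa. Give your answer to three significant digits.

From PV = nRT: V₁ = nRT₁/P₁ = 110.7 L.
Reversible adiabatic, γ = 1.67: T₂ = T₁·(V₁/V₂)^(γ−1) = 665.7 K; P₂ = P₁·(V₁/V₂)^γ = 361.6 kPa.

P₂ ≈ 362 kPa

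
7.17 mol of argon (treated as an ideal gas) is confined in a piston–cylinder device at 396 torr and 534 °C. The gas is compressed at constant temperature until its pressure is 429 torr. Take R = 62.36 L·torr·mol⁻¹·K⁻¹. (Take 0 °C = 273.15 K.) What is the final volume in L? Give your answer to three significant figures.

V₂ ≈ 841 L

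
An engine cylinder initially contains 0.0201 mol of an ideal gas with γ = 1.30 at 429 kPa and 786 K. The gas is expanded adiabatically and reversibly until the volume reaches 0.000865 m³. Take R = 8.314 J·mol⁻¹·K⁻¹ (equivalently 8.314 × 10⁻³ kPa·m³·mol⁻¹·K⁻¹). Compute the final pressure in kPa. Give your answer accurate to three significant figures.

P₂ ≈ 111 kPa

From PV = nRT: V₁ = nRT₁/P₁ = 0.0003062 m³.
Adiabatic (γ = 1.30), T V^(γ−1) and P V^γ constant: T₂ = T₁·(V₁/V₂)^(γ−1) = 575.6 K; P₂ = P₁·(V₁/V₂)^γ = 111.2 kPa.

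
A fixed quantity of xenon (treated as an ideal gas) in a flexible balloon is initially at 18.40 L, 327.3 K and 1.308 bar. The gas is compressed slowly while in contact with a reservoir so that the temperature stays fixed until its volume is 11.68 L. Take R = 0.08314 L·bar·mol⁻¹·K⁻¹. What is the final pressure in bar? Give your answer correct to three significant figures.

Isothermal, so P V is constant: T₂ = T₁; P₂ = P₁·(V₁/V₂) = 2.061 bar.

P₂ ≈ 2.06 bar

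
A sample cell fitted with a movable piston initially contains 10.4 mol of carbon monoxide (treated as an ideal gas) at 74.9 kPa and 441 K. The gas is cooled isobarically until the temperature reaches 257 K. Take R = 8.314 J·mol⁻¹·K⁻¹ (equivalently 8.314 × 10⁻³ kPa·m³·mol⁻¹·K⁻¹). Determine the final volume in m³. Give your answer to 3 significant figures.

V₂ ≈ 0.297 m³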